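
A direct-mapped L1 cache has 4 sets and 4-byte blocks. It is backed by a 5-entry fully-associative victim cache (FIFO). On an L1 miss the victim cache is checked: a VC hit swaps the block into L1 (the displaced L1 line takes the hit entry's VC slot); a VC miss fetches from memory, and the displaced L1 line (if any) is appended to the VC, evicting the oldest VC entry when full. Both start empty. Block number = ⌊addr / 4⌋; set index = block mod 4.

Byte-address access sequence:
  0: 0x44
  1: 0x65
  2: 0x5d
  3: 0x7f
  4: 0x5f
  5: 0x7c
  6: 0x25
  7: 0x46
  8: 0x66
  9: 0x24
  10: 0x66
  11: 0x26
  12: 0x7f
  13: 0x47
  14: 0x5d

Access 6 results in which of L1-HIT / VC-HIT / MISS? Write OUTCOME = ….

OUTCOME = MISS

0: 0x44 (blk 17, set 1) → MISS  vc=[]
1: 0x65 (blk 25, set 1) → MISS  vc=[17]
2: 0x5d (blk 23, set 3) → MISS  vc=[17]
3: 0x7f (blk 31, set 3) → MISS  vc=[17, 23]
4: 0x5f (blk 23, set 3) → VC-HIT  vc=[17, 31]
5: 0x7c (blk 31, set 3) → VC-HIT  vc=[17, 23]
6: 0x25 (blk 9, set 1) → MISS  vc=[17, 23, 25]
7: 0x46 (blk 17, set 1) → VC-HIT  vc=[9, 23, 25]
8: 0x66 (blk 25, set 1) → VC-HIT  vc=[9, 23, 17]
9: 0x24 (blk 9, set 1) → VC-HIT  vc=[25, 23, 17]
10: 0x66 (blk 25, set 1) → VC-HIT  vc=[9, 23, 17]
11: 0x26 (blk 9, set 1) → VC-HIT  vc=[25, 23, 17]
12: 0x7f (blk 31, set 3) → L1-HIT  vc=[25, 23, 17]
13: 0x47 (blk 17, set 1) → VC-HIT  vc=[25, 23, 9]
14: 0x5d (blk 23, set 3) → VC-HIT  vc=[25, 31, 9]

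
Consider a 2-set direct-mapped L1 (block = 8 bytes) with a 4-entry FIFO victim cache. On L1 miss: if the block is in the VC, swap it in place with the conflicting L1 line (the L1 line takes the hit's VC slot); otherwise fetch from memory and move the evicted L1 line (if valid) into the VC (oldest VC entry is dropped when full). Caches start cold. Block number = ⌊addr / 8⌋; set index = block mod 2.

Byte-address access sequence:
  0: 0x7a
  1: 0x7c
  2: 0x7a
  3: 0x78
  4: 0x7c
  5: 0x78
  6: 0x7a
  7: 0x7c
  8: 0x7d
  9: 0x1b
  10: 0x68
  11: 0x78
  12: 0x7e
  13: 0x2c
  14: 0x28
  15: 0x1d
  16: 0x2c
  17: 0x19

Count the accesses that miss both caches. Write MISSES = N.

  [0] addr=0x7a blk=15 s=1: MISS | VC []
  [1] addr=0x7c blk=15 s=1: L1-HIT | VC []
  [2] addr=0x7a blk=15 s=1: L1-HIT | VC []
  [3] addr=0x78 blk=15 s=1: L1-HIT | VC []
  [4] addr=0x7c blk=15 s=1: L1-HIT | VC []
  [5] addr=0x78 blk=15 s=1: L1-HIT | VC []
  [6] addr=0x7a blk=15 s=1: L1-HIT | VC []
  [7] addr=0x7c blk=15 s=1: L1-HIT | VC []
  [8] addr=0x7d blk=15 s=1: L1-HIT | VC []
  [9] addr=0x1b blk=3 s=1: MISS | VC [15]
  [10] addr=0x68 blk=13 s=1: MISS | VC [15, 3]
  [11] addr=0x78 blk=15 s=1: VC-HIT | VC [13, 3]
  [12] addr=0x7e blk=15 s=1: L1-HIT | VC [13, 3]
  [13] addr=0x2c blk=5 s=1: MISS | VC [13, 3, 15]
  [14] addr=0x28 blk=5 s=1: L1-HIT | VC [13, 3, 15]
  [15] addr=0x1d blk=3 s=1: VC-HIT | VC [13, 5, 15]
  [16] addr=0x2c blk=5 s=1: VC-HIT | VC [13, 3, 15]
  [17] addr=0x19 blk=3 s=1: VC-HIT | VC [13, 5, 15]

MISSES = 4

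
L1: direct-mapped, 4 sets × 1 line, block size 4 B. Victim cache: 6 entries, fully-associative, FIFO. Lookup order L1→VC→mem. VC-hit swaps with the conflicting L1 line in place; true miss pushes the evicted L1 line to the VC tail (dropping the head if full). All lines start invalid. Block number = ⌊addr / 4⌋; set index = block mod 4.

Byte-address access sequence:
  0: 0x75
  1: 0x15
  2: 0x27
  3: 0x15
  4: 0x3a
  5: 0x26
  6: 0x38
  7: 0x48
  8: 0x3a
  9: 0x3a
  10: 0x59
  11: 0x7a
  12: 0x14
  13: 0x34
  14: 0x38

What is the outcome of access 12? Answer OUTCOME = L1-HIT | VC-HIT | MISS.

OUTCOME = VC-HIT

0: 0x75 (blk 29, set 1) → MISS  vc=[]
1: 0x15 (blk 5, set 1) → MISS  vc=[29]
2: 0x27 (blk 9, set 1) → MISS  vc=[29, 5]
3: 0x15 (blk 5, set 1) → VC-HIT  vc=[29, 9]
4: 0x3a (blk 14, set 2) → MISS  vc=[29, 9]
5: 0x26 (blk 9, set 1) → VC-HIT  vc=[29, 5]
6: 0x38 (blk 14, set 2) → L1-HIT  vc=[29, 5]
7: 0x48 (blk 18, set 2) → MISS  vc=[29, 5, 14]
8: 0x3a (blk 14, set 2) → VC-HIT  vc=[29, 5, 18]
9: 0x3a (blk 14, set 2) → L1-HIT  vc=[29, 5, 18]
10: 0x59 (blk 22, set 2) → MISS  vc=[29, 5, 18, 14]
11: 0x7a (blk 30, set 2) → MISS  vc=[29, 5, 18, 14, 22]
12: 0x14 (blk 5, set 1) → VC-HIT  vc=[29, 9, 18, 14, 22]
13: 0x34 (blk 13, set 1) → MISS  vc=[29, 9, 18, 14, 22, 5]
14: 0x38 (blk 14, set 2) → VC-HIT  vc=[29, 9, 18, 30, 22, 5]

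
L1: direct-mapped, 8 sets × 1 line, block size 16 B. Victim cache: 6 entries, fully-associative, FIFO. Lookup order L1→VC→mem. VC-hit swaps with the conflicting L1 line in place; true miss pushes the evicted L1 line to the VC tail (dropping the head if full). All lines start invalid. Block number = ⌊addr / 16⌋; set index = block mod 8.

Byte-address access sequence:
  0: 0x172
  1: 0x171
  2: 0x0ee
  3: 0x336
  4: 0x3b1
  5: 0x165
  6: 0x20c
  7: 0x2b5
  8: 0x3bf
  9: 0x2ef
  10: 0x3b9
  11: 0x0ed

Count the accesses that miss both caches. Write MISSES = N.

MISSES = 8

0: 0x172 (blk 23, set 7) → MISS  vc=[]
1: 0x171 (blk 23, set 7) → L1-HIT  vc=[]
2: 0xee (blk 14, set 6) → MISS  vc=[]
3: 0x336 (blk 51, set 3) → MISS  vc=[]
4: 0x3b1 (blk 59, set 3) → MISS  vc=[51]
5: 0x165 (blk 22, set 6) → MISS  vc=[51, 14]
6: 0x20c (blk 32, set 0) → MISS  vc=[51, 14]
7: 0x2b5 (blk 43, set 3) → MISS  vc=[51, 14, 59]
8: 0x3bf (blk 59, set 3) → VC-HIT  vc=[51, 14, 43]
9: 0x2ef (blk 46, set 6) → MISS  vc=[51, 14, 43, 22]
10: 0x3b9 (blk 59, set 3) → L1-HIT  vc=[51, 14, 43, 22]
11: 0xed (blk 14, set 6) → VC-HIT  vc=[51, 46, 43, 22]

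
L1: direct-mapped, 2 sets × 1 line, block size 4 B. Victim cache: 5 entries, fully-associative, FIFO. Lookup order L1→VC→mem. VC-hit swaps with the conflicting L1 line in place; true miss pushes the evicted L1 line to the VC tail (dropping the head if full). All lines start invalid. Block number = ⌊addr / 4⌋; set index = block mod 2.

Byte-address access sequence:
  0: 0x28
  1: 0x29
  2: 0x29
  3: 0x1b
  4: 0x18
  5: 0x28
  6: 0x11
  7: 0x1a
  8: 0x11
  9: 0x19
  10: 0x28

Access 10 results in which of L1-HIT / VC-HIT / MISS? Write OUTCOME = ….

OUTCOME = VC-HIT

0: 0x28 (blk 10, set 0) → MISS  vc=[]
1: 0x29 (blk 10, set 0) → L1-HIT  vc=[]
2: 0x29 (blk 10, set 0) → L1-HIT  vc=[]
3: 0x1b (blk 6, set 0) → MISS  vc=[10]
4: 0x18 (blk 6, set 0) → L1-HIT  vc=[10]
5: 0x28 (blk 10, set 0) → VC-HIT  vc=[6]
6: 0x11 (blk 4, set 0) → MISS  vc=[6, 10]
7: 0x1a (blk 6, set 0) → VC-HIT  vc=[4, 10]
8: 0x11 (blk 4, set 0) → VC-HIT  vc=[6, 10]
9: 0x19 (blk 6, set 0) → VC-HIT  vc=[4, 10]
10: 0x28 (blk 10, set 0) → VC-HIT  vc=[4, 6]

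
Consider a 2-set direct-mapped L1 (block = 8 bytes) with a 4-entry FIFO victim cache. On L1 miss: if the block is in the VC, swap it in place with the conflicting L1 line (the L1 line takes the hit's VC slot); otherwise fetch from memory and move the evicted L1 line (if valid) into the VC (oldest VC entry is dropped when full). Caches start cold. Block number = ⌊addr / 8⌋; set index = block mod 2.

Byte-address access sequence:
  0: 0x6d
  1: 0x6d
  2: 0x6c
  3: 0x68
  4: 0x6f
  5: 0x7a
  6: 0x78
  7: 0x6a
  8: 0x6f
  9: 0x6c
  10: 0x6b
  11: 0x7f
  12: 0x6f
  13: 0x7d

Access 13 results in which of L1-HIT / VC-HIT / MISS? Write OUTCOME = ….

OUTCOME = VC-HIT

  [0] addr=0x6d blk=13 s=1: MISS | VC []
  [1] addr=0x6d blk=13 s=1: L1-HIT | VC []
  [2] addr=0x6c blk=13 s=1: L1-HIT | VC []
  [3] addr=0x68 blk=13 s=1: L1-HIT | VC []
  [4] addr=0x6f blk=13 s=1: L1-HIT | VC []
  [5] addr=0x7a blk=15 s=1: MISS | VC [13]
  [6] addr=0x78 blk=15 s=1: L1-HIT | VC [13]
  [7] addr=0x6a blk=13 s=1: VC-HIT | VC [15]
  [8] addr=0x6f blk=13 s=1: L1-HIT | VC [15]
  [9] addr=0x6c blk=13 s=1: L1-HIT | VC [15]
  [10] addr=0x6b blk=13 s=1: L1-HIT | VC [15]
  [11] addr=0x7f blk=15 s=1: VC-HIT | VC [13]
  [12] addr=0x6f blk=13 s=1: VC-HIT | VC [15]
  [13] addr=0x7d blk=15 s=1: VC-HIT | VC [13]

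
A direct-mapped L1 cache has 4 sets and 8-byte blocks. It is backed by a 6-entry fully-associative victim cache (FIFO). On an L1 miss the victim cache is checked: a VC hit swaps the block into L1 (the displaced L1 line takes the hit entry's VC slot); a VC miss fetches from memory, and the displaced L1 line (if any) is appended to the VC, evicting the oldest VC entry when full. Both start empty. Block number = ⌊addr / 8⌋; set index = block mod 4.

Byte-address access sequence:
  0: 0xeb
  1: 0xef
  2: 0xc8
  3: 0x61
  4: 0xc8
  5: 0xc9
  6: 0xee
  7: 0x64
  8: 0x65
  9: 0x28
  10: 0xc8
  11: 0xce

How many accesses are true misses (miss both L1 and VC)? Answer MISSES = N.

MISSES = 4

0: 0xeb (blk 29, set 1) → MISS  vc=[]
1: 0xef (blk 29, set 1) → L1-HIT  vc=[]
2: 0xc8 (blk 25, set 1) → MISS  vc=[29]
3: 0x61 (blk 12, set 0) → MISS  vc=[29]
4: 0xc8 (blk 25, set 1) → L1-HIT  vc=[29]
5: 0xc9 (blk 25, set 1) → L1-HIT  vc=[29]
6: 0xee (blk 29, set 1) → VC-HIT  vc=[25]
7: 0x64 (blk 12, set 0) → L1-HIT  vc=[25]
8: 0x65 (blk 12, set 0) → L1-HIT  vc=[25]
9: 0x28 (blk 5, set 1) → MISS  vc=[25, 29]
10: 0xc8 (blk 25, set 1) → VC-HIT  vc=[5, 29]
11: 0xce (blk 25, set 1) → L1-HIT  vc=[5, 29]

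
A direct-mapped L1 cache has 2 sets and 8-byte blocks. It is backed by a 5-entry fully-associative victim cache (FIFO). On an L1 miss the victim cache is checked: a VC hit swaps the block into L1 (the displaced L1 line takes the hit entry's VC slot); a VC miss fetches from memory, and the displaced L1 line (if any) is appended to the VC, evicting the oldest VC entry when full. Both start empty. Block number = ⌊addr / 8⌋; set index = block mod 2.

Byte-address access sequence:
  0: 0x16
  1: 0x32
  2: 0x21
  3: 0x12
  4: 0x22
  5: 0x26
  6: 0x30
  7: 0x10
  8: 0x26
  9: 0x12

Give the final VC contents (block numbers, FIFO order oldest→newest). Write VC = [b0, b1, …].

VC = [6, 4]

#0 0x16→b2/s0 MISS; vc=[]
#1 0x32→b6/s0 MISS; vc=[2]
#2 0x21→b4/s0 MISS; vc=[2,6]
#3 0x12→b2/s0 VC-HIT; vc=[4,6]
#4 0x22→b4/s0 VC-HIT; vc=[2,6]
#5 0x26→b4/s0 L1-HIT; vc=[2,6]
#6 0x30→b6/s0 VC-HIT; vc=[2,4]
#7 0x10→b2/s0 VC-HIT; vc=[6,4]
#8 0x26→b4/s0 VC-HIT; vc=[6,2]
#9 0x12→b2/s0 VC-HIT; vc=[6,4]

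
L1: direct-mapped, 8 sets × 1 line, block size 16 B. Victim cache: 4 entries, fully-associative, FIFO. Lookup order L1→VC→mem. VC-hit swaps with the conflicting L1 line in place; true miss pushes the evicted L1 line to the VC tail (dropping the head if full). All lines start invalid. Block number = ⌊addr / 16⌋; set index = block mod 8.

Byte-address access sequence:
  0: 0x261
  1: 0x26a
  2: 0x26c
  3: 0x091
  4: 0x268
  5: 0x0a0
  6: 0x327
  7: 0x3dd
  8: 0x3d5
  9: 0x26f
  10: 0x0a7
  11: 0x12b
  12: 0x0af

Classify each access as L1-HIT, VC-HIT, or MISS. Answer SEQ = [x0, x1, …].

  [0] addr=0x261 blk=38 s=6: MISS | VC []
  [1] addr=0x26a blk=38 s=6: L1-HIT | VC []
  [2] addr=0x26c blk=38 s=6: L1-HIT | VC []
  [3] addr=0x91 blk=9 s=1: MISS | VC []
  [4] addr=0x268 blk=38 s=6: L1-HIT | VC []
  [5] addr=0xa0 blk=10 s=2: MISS | VC []
  [6] addr=0x327 blk=50 s=2: MISS | VC [10]
  [7] addr=0x3dd blk=61 s=5: MISS | VC [10]
  [8] addr=0x3d5 blk=61 s=5: L1-HIT | VC [10]
  [9] addr=0x26f blk=38 s=6: L1-HIT | VC [10]
  [10] addr=0xa7 blk=10 s=2: VC-HIT | VC [50]
  [11] addr=0x12b blk=18 s=2: MISS | VC [50, 10]
  [12] addr=0xaf blk=10 s=2: VC-HIT | VC [50, 18]

SEQ = [MISS, L1-HIT, L1-HIT, MISS, L1-HIT, MISS, MISS, MISS, L1-HIT, L1-HIT, VC-HIT, MISS, VC-HIT]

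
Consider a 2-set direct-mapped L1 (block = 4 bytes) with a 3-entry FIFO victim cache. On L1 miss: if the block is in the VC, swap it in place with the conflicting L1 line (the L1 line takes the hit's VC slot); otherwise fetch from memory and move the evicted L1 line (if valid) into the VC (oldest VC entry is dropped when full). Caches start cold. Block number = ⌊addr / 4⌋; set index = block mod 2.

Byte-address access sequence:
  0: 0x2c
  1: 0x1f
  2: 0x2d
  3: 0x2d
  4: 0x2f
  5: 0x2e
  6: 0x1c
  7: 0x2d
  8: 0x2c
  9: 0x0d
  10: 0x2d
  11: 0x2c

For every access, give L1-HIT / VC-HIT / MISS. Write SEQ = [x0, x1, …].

SEQ = [MISS, MISS, VC-HIT, L1-HIT, L1-HIT, L1-HIT, VC-HIT, VC-HIT, L1-HIT, MISS, VC-HIT, L1-HIT]

  [0] addr=0x2c blk=11 s=1: MISS | VC []
  [1] addr=0x1f blk=7 s=1: MISS | VC [11]
  [2] addr=0x2d blk=11 s=1: VC-HIT | VC [7]
  [3] addr=0x2d blk=11 s=1: L1-HIT | VC [7]
  [4] addr=0x2f blk=11 s=1: L1-HIT | VC [7]
  [5] addr=0x2e blk=11 s=1: L1-HIT | VC [7]
  [6] addr=0x1c blk=7 s=1: VC-HIT | VC [11]
  [7] addr=0x2d blk=11 s=1: VC-HIT | VC [7]
  [8] addr=0x2c blk=11 s=1: L1-HIT | VC [7]
  [9] addr=0xd blk=3 s=1: MISS | VC [7, 11]
  [10] addr=0x2d blk=11 s=1: VC-HIT | VC [7, 3]
  [11] addr=0x2c blk=11 s=1: L1-HIT | VC [7, 3]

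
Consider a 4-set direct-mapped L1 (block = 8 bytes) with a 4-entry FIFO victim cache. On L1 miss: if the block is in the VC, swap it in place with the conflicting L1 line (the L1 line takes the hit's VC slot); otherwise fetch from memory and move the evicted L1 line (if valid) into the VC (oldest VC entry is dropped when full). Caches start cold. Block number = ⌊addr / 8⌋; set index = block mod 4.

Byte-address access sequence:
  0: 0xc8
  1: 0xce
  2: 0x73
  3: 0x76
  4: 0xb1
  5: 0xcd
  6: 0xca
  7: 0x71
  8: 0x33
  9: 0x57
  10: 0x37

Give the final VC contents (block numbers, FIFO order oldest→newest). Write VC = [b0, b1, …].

#0 0xc8→b25/s1 MISS; vc=[]
#1 0xce→b25/s1 L1-HIT; vc=[]
#2 0x73→b14/s2 MISS; vc=[]
#3 0x76→b14/s2 L1-HIT; vc=[]
#4 0xb1→b22/s2 MISS; vc=[14]
#5 0xcd→b25/s1 L1-HIT; vc=[14]
#6 0xca→b25/s1 L1-HIT; vc=[14]
#7 0x71→b14/s2 VC-HIT; vc=[22]
#8 0x33→b6/s2 MISS; vc=[22,14]
#9 0x57→b10/s2 MISS; vc=[22,14,6]
#10 0x37→b6/s2 VC-HIT; vc=[22,14,10]

VC = [22, 14, 10]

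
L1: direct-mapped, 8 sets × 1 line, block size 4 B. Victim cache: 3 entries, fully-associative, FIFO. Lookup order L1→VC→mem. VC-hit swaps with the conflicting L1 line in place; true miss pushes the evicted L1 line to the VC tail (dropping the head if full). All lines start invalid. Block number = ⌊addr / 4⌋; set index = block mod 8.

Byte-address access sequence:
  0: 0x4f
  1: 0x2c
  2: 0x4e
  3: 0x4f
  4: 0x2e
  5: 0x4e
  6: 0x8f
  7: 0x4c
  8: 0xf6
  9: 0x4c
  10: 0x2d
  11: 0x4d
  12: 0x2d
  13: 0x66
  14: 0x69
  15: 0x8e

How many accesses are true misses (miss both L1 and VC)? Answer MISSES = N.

MISSES = 6

  [0] addr=0x4f blk=19 s=3: MISS | VC []
  [1] addr=0x2c blk=11 s=3: MISS | VC [19]
  [2] addr=0x4e blk=19 s=3: VC-HIT | VC [11]
  [3] addr=0x4f blk=19 s=3: L1-HIT | VC [11]
  [4] addr=0x2e blk=11 s=3: VC-HIT | VC [19]
  [5] addr=0x4e blk=19 s=3: VC-HIT | VC [11]
  [6] addr=0x8f blk=35 s=3: MISS | VC [11, 19]
  [7] addr=0x4c blk=19 s=3: VC-HIT | VC [11, 35]
  [8] addr=0xf6 blk=61 s=5: MISS | VC [11, 35]
  [9] addr=0x4c blk=19 s=3: L1-HIT | VC [11, 35]
  [10] addr=0x2d blk=11 s=3: VC-HIT | VC [19, 35]
  [11] addr=0x4d blk=19 s=3: VC-HIT | VC [11, 35]
  [12] addr=0x2d blk=11 s=3: VC-HIT | VC [19, 35]
  [13] addr=0x66 blk=25 s=1: MISS | VC [19, 35]
  [14] addr=0x69 blk=26 s=2: MISS | VC [19, 35]
  [15] addr=0x8e blk=35 s=3: VC-HIT | VC [19, 11]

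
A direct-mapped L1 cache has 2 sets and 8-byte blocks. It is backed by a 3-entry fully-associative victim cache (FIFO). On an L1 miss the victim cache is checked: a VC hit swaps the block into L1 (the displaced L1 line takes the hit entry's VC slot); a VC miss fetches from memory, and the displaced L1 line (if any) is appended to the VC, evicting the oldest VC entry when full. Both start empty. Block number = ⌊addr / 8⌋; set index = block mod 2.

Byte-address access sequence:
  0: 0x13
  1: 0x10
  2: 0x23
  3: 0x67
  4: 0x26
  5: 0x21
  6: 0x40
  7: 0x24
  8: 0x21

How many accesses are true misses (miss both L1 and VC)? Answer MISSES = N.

0: 0x13 (blk 2, set 0) → MISS  vc=[]
1: 0x10 (blk 2, set 0) → L1-HIT  vc=[]
2: 0x23 (blk 4, set 0) → MISS  vc=[2]
3: 0x67 (blk 12, set 0) → MISS  vc=[2, 4]
4: 0x26 (blk 4, set 0) → VC-HIT  vc=[2, 12]
5: 0x21 (blk 4, set 0) → L1-HIT  vc=[2, 12]
6: 0x40 (blk 8, set 0) → MISS  vc=[2, 12, 4]
7: 0x24 (blk 4, set 0) → VC-HIT  vc=[2, 12, 8]
8: 0x21 (blk 4, set 0) → L1-HIT  vc=[2, 12, 8]

MISSES = 4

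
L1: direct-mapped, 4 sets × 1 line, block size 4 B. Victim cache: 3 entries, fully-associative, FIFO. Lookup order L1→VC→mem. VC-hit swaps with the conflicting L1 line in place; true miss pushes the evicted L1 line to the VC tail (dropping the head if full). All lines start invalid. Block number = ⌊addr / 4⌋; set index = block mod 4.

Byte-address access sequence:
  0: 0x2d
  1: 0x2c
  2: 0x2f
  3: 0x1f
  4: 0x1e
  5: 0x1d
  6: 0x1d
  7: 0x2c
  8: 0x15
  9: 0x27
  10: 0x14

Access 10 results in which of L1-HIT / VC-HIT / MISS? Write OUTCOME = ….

OUTCOME = VC-HIT

#0 0x2d→b11/s3 MISS; vc=[]
#1 0x2c→b11/s3 L1-HIT; vc=[]
#2 0x2f→b11/s3 L1-HIT; vc=[]
#3 0x1f→b7/s3 MISS; vc=[11]
#4 0x1e→b7/s3 L1-HIT; vc=[11]
#5 0x1d→b7/s3 L1-HIT; vc=[11]
#6 0x1d→b7/s3 L1-HIT; vc=[11]
#7 0x2c→b11/s3 VC-HIT; vc=[7]
#8 0x15→b5/s1 MISS; vc=[7]
#9 0x27→b9/s1 MISS; vc=[7,5]
#10 0x14→b5/s1 VC-HIT; vc=[7,9]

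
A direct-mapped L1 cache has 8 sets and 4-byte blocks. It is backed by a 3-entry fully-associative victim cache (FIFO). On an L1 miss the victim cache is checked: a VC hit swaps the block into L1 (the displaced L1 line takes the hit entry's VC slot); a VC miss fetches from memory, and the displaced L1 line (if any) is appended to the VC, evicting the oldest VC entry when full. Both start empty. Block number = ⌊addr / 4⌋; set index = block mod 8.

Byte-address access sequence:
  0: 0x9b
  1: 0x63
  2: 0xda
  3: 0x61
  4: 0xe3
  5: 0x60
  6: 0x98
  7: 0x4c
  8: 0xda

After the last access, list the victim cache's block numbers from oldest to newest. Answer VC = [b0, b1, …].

#0 0x9b→b38/s6 MISS; vc=[]
#1 0x63→b24/s0 MISS; vc=[]
#2 0xda→b54/s6 MISS; vc=[38]
#3 0x61→b24/s0 L1-HIT; vc=[38]
#4 0xe3→b56/s0 MISS; vc=[38,24]
#5 0x60→b24/s0 VC-HIT; vc=[38,56]
#6 0x98→b38/s6 VC-HIT; vc=[54,56]
#7 0x4c→b19/s3 MISS; vc=[54,56]
#8 0xda→b54/s6 VC-HIT; vc=[38,56]

VC = [38, 56]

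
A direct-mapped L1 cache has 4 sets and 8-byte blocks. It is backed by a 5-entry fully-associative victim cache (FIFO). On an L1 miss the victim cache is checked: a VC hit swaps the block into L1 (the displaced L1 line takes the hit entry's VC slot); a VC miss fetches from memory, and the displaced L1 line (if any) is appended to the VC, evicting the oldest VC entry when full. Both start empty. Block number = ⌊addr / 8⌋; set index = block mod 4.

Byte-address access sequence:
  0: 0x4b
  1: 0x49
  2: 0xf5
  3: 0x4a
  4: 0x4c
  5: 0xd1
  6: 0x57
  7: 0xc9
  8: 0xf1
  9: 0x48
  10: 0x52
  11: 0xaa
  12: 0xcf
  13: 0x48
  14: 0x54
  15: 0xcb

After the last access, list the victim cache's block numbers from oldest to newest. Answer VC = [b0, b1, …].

VC = [30, 26, 21, 9]

0: 0x4b (blk 9, set 1) → MISS  vc=[]
1: 0x49 (blk 9, set 1) → L1-HIT  vc=[]
2: 0xf5 (blk 30, set 2) → MISS  vc=[]
3: 0x4a (blk 9, set 1) → L1-HIT  vc=[]
4: 0x4c (blk 9, set 1) → L1-HIT  vc=[]
5: 0xd1 (blk 26, set 2) → MISS  vc=[30]
6: 0x57 (blk 10, set 2) → MISS  vc=[30, 26]
7: 0xc9 (blk 25, set 1) → MISS  vc=[30, 26, 9]
8: 0xf1 (blk 30, set 2) → VC-HIT  vc=[10, 26, 9]
9: 0x48 (blk 9, set 1) → VC-HIT  vc=[10, 26, 25]
10: 0x52 (blk 10, set 2) → VC-HIT  vc=[30, 26, 25]
11: 0xaa (blk 21, set 1) → MISS  vc=[30, 26, 25, 9]
12: 0xcf (blk 25, set 1) → VC-HIT  vc=[30, 26, 21, 9]
13: 0x48 (blk 9, set 1) → VC-HIT  vc=[30, 26, 21, 25]
14: 0x54 (blk 10, set 2) → L1-HIT  vc=[30, 26, 21, 25]
15: 0xcb (blk 25, set 1) → VC-HIT  vc=[30, 26, 21, 9]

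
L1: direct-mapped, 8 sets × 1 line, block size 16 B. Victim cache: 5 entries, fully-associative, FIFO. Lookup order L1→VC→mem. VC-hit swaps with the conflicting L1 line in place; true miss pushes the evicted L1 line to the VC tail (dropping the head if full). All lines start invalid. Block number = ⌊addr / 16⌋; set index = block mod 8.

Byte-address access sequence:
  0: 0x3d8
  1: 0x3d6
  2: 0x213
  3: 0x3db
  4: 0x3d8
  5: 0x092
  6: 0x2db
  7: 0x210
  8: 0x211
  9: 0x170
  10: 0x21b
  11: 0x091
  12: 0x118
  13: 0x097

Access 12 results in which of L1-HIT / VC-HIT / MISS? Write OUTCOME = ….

OUTCOME = MISS

  [0] addr=0x3d8 blk=61 s=5: MISS | VC []
  [1] addr=0x3d6 blk=61 s=5: L1-HIT | VC []
  [2] addr=0x213 blk=33 s=1: MISS | VC []
  [3] addr=0x3db blk=61 s=5: L1-HIT | VC []
  [4] addr=0x3d8 blk=61 s=5: L1-HIT | VC []
  [5] addr=0x92 blk=9 s=1: MISS | VC [33]
  [6] addr=0x2db blk=45 s=5: MISS | VC [33, 61]
  [7] addr=0x210 blk=33 s=1: VC-HIT | VC [9, 61]
  [8] addr=0x211 blk=33 s=1: L1-HIT | VC [9, 61]
  [9] addr=0x170 blk=23 s=7: MISS | VC [9, 61]
  [10] addr=0x21b blk=33 s=1: L1-HIT | VC [9, 61]
  [11] addr=0x91 blk=9 s=1: VC-HIT | VC [33, 61]
  [12] addr=0x118 blk=17 s=1: MISS | VC [33, 61, 9]
  [13] addr=0x97 blk=9 s=1: VC-HIT | VC [33, 61, 17]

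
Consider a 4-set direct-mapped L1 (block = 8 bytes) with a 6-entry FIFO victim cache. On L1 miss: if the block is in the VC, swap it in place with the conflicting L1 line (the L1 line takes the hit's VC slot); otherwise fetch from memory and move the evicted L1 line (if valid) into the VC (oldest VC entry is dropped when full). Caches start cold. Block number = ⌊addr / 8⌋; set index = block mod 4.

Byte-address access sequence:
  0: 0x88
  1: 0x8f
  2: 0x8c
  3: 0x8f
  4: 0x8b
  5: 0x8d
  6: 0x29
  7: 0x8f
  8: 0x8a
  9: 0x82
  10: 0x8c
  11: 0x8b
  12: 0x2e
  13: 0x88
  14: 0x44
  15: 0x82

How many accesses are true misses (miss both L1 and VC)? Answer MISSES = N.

MISSES = 4

#0 0x88→b17/s1 MISS; vc=[]
#1 0x8f→b17/s1 L1-HIT; vc=[]
#2 0x8c→b17/s1 L1-HIT; vc=[]
#3 0x8f→b17/s1 L1-HIT; vc=[]
#4 0x8b→b17/s1 L1-HIT; vc=[]
#5 0x8d→b17/s1 L1-HIT; vc=[]
#6 0x29→b5/s1 MISS; vc=[17]
#7 0x8f→b17/s1 VC-HIT; vc=[5]
#8 0x8a→b17/s1 L1-HIT; vc=[5]
#9 0x82→b16/s0 MISS; vc=[5]
#10 0x8c→b17/s1 L1-HIT; vc=[5]
#11 0x8b→b17/s1 L1-HIT; vc=[5]
#12 0x2e→b5/s1 VC-HIT; vc=[17]
#13 0x88→b17/s1 VC-HIT; vc=[5]
#14 0x44→b8/s0 MISS; vc=[5,16]
#15 0x82→b16/s0 VC-HIT; vc=[5,8]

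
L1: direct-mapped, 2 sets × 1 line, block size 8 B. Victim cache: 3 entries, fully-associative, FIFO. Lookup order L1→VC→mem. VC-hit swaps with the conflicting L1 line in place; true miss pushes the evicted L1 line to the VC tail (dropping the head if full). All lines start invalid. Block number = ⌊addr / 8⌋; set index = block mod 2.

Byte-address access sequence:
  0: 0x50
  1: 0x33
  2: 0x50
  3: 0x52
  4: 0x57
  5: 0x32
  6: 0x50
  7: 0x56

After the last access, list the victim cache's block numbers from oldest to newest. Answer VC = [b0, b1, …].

0: 0x50 (blk 10, set 0) → MISS  vc=[]
1: 0x33 (blk 6, set 0) → MISS  vc=[10]
2: 0x50 (blk 10, set 0) → VC-HIT  vc=[6]
3: 0x52 (blk 10, set 0) → L1-HIT  vc=[6]
4: 0x57 (blk 10, set 0) → L1-HIT  vc=[6]
5: 0x32 (blk 6, set 0) → VC-HIT  vc=[10]
6: 0x50 (blk 10, set 0) → VC-HIT  vc=[6]
7: 0x56 (blk 10, set 0) → L1-HIT  vc=[6]

VC = [6]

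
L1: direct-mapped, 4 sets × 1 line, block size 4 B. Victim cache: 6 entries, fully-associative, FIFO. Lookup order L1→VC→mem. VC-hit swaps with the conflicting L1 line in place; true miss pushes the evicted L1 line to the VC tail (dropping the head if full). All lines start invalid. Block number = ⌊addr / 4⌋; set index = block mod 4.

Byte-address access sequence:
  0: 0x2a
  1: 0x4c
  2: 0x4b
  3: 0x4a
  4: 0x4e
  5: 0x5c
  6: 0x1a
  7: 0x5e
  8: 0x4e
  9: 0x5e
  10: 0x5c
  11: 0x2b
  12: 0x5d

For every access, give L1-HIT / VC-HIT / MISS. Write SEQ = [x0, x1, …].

#0 0x2a→b10/s2 MISS; vc=[]
#1 0x4c→b19/s3 MISS; vc=[]
#2 0x4b→b18/s2 MISS; vc=[10]
#3 0x4a→b18/s2 L1-HIT; vc=[10]
#4 0x4e→b19/s3 L1-HIT; vc=[10]
#5 0x5c→b23/s3 MISS; vc=[10,19]
#6 0x1a→b6/s2 MISS; vc=[10,19,18]
#7 0x5e→b23/s3 L1-HIT; vc=[10,19,18]
#8 0x4e→b19/s3 VC-HIT; vc=[10,23,18]
#9 0x5e→b23/s3 VC-HIT; vc=[10,19,18]
#10 0x5c→b23/s3 L1-HIT; vc=[10,19,18]
#11 0x2b→b10/s2 VC-HIT; vc=[6,19,18]
#12 0x5d→b23/s3 L1-HIT; vc=[6,19,18]

SEQ = [MISS, MISS, MISS, L1-HIT, L1-HIT, MISS, MISS, L1-HIT, VC-HIT, VC-HIT, L1-HIT, VC-HIT, L1-HIT]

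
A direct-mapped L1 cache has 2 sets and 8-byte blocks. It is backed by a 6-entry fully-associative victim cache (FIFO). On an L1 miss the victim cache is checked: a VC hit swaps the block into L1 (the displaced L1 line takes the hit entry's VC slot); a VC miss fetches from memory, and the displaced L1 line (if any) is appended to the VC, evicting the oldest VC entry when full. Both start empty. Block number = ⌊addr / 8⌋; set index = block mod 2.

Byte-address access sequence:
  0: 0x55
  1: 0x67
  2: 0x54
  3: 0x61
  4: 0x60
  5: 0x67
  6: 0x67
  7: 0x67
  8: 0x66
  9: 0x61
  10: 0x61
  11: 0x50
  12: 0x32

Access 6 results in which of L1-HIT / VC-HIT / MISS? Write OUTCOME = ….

#0 0x55→b10/s0 MISS; vc=[]
#1 0x67→b12/s0 MISS; vc=[10]
#2 0x54→b10/s0 VC-HIT; vc=[12]
#3 0x61→b12/s0 VC-HIT; vc=[10]
#4 0x60→b12/s0 L1-HIT; vc=[10]
#5 0x67→b12/s0 L1-HIT; vc=[10]
#6 0x67→b12/s0 L1-HIT; vc=[10]
#7 0x67→b12/s0 L1-HIT; vc=[10]
#8 0x66→b12/s0 L1-HIT; vc=[10]
#9 0x61→b12/s0 L1-HIT; vc=[10]
#10 0x61→b12/s0 L1-HIT; vc=[10]
#11 0x50→b10/s0 VC-HIT; vc=[12]
#12 0x32→b6/s0 MISS; vc=[12,10]

OUTCOME = L1-HIT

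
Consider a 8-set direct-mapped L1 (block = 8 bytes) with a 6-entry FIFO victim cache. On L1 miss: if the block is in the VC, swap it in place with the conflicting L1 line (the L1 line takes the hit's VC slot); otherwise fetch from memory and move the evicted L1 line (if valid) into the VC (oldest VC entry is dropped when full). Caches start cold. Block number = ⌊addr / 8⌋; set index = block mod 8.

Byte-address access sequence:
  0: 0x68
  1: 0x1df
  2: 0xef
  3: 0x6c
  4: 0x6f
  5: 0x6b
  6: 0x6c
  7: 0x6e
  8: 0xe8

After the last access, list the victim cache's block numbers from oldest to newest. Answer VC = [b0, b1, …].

#0 0x68→b13/s5 MISS; vc=[]
#1 0x1df→b59/s3 MISS; vc=[]
#2 0xef→b29/s5 MISS; vc=[13]
#3 0x6c→b13/s5 VC-HIT; vc=[29]
#4 0x6f→b13/s5 L1-HIT; vc=[29]
#5 0x6b→b13/s5 L1-HIT; vc=[29]
#6 0x6c→b13/s5 L1-HIT; vc=[29]
#7 0x6e→b13/s5 L1-HIT; vc=[29]
#8 0xe8→b29/s5 VC-HIT; vc=[13]

VC = [13]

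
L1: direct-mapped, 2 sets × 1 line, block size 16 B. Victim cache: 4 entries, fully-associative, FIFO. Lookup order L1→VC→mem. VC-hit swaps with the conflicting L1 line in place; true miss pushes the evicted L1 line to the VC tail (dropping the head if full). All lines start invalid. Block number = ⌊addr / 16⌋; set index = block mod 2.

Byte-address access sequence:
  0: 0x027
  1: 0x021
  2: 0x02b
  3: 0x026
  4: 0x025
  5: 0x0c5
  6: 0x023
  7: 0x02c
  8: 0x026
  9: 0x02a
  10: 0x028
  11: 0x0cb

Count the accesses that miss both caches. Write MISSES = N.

MISSES = 2

  [0] addr=0x27 blk=2 s=0: MISS | VC []
  [1] addr=0x21 blk=2 s=0: L1-HIT | VC []
  [2] addr=0x2b blk=2 s=0: L1-HIT | VC []
  [3] addr=0x26 blk=2 s=0: L1-HIT | VC []
  [4] addr=0x25 blk=2 s=0: L1-HIT | VC []
  [5] addr=0xc5 blk=12 s=0: MISS | VC [2]
  [6] addr=0x23 blk=2 s=0: VC-HIT | VC [12]
  [7] addr=0x2c blk=2 s=0: L1-HIT | VC [12]
  [8] addr=0x26 blk=2 s=0: L1-HIT | VC [12]
  [9] addr=0x2a blk=2 s=0: L1-HIT | VC [12]
  [10] addr=0x28 blk=2 s=0: L1-HIT | VC [12]
  [11] addr=0xcb blk=12 s=0: VC-HIT | VC [2]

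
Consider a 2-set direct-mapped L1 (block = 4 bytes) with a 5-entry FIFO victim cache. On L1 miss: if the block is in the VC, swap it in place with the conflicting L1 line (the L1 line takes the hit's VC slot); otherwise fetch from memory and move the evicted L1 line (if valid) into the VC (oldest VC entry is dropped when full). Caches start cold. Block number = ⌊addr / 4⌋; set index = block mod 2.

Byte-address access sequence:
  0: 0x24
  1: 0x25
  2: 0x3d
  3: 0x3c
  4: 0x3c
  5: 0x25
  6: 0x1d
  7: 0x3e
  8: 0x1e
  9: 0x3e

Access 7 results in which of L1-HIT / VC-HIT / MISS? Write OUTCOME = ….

#0 0x24→b9/s1 MISS; vc=[]
#1 0x25→b9/s1 L1-HIT; vc=[]
#2 0x3d→b15/s1 MISS; vc=[9]
#3 0x3c→b15/s1 L1-HIT; vc=[9]
#4 0x3c→b15/s1 L1-HIT; vc=[9]
#5 0x25→b9/s1 VC-HIT; vc=[15]
#6 0x1d→b7/s1 MISS; vc=[15,9]
#7 0x3e→b15/s1 VC-HIT; vc=[7,9]
#8 0x1e→b7/s1 VC-HIT; vc=[15,9]
#9 0x3e→b15/s1 VC-HIT; vc=[7,9]

OUTCOME = VC-HIT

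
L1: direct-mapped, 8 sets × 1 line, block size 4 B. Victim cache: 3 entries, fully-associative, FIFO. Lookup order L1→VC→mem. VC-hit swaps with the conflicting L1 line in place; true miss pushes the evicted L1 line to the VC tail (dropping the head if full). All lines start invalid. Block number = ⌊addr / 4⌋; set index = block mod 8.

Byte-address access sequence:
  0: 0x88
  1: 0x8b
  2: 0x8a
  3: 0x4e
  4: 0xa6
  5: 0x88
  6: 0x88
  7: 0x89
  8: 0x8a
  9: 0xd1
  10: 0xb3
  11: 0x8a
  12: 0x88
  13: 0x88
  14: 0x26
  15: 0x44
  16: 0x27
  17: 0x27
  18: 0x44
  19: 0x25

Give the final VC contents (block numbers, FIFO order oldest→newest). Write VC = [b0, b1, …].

VC = [52, 41, 17]

  [0] addr=0x88 blk=34 s=2: MISS | VC []
  [1] addr=0x8b blk=34 s=2: L1-HIT | VC []
  [2] addr=0x8a blk=34 s=2: L1-HIT | VC []
  [3] addr=0x4e blk=19 s=3: MISS | VC []
  [4] addr=0xa6 blk=41 s=1: MISS | VC []
  [5] addr=0x88 blk=34 s=2: L1-HIT | VC []
  [6] addr=0x88 blk=34 s=2: L1-HIT | VC []
  [7] addr=0x89 blk=34 s=2: L1-HIT | VC []
  [8] addr=0x8a blk=34 s=2: L1-HIT | VC []
  [9] addr=0xd1 blk=52 s=4: MISS | VC []
  [10] addr=0xb3 blk=44 s=4: MISS | VC [52]
  [11] addr=0x8a blk=34 s=2: L1-HIT | VC [52]
  [12] addr=0x88 blk=34 s=2: L1-HIT | VC [52]
  [13] addr=0x88 blk=34 s=2: L1-HIT | VC [52]
  [14] addr=0x26 blk=9 s=1: MISS | VC [52, 41]
  [15] addr=0x44 blk=17 s=1: MISS | VC [52, 41, 9]
  [16] addr=0x27 blk=9 s=1: VC-HIT | VC [52, 41, 17]
  [17] addr=0x27 blk=9 s=1: L1-HIT | VC [52, 41, 17]
  [18] addr=0x44 blk=17 s=1: VC-HIT | VC [52, 41, 9]
  [19] addr=0x25 blk=9 s=1: VC-HIT | VC [52, 41, 17]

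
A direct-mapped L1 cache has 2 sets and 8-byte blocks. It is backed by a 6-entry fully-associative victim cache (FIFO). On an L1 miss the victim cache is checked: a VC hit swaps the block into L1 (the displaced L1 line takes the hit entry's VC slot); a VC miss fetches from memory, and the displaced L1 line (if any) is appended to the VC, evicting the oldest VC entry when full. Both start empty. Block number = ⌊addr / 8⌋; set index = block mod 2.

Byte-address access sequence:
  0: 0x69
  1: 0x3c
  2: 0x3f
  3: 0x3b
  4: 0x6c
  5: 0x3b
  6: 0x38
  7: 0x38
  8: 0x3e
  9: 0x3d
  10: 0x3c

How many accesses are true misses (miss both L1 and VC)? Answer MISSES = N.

#0 0x69→b13/s1 MISS; vc=[]
#1 0x3c→b7/s1 MISS; vc=[13]
#2 0x3f→b7/s1 L1-HIT; vc=[13]
#3 0x3b→b7/s1 L1-HIT; vc=[13]
#4 0x6c→b13/s1 VC-HIT; vc=[7]
#5 0x3b→b7/s1 VC-HIT; vc=[13]
#6 0x38→b7/s1 L1-HIT; vc=[13]
#7 0x38→b7/s1 L1-HIT; vc=[13]
#8 0x3e→b7/s1 L1-HIT; vc=[13]
#9 0x3d→b7/s1 L1-HIT; vc=[13]
#10 0x3c→b7/s1 L1-HIT; vc=[13]

MISSES = 2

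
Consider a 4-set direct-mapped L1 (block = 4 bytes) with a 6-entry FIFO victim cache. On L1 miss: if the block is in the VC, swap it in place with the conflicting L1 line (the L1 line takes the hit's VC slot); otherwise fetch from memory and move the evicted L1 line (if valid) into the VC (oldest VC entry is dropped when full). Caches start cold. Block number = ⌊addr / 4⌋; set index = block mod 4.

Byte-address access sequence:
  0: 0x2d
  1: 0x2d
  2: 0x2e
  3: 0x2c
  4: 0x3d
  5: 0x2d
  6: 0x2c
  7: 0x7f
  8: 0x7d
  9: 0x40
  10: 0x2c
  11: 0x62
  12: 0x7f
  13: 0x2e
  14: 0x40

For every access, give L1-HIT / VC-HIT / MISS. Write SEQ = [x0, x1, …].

  [0] addr=0x2d blk=11 s=3: MISS | VC []
  [1] addr=0x2d blk=11 s=3: L1-HIT | VC []
  [2] addr=0x2e blk=11 s=3: L1-HIT | VC []
  [3] addr=0x2c blk=11 s=3: L1-HIT | VC []
  [4] addr=0x3d blk=15 s=3: MISS | VC [11]
  [5] addr=0x2d blk=11 s=3: VC-HIT | VC [15]
  [6] addr=0x2c blk=11 s=3: L1-HIT | VC [15]
  [7] addr=0x7f blk=31 s=3: MISS | VC [15, 11]
  [8] addr=0x7d blk=31 s=3: L1-HIT | VC [15, 11]
  [9] addr=0x40 blk=16 s=0: MISS | VC [15, 11]
  [10] addr=0x2c blk=11 s=3: VC-HIT | VC [15, 31]
  [11] addr=0x62 blk=24 s=0: MISS | VC [15, 31, 16]
  [12] addr=0x7f blk=31 s=3: VC-HIT | VC [15, 11, 16]
  [13] addr=0x2e blk=11 s=3: VC-HIT | VC [15, 31, 16]
  [14] addr=0x40 blk=16 s=0: VC-HIT | VC [15, 31, 24]

SEQ = [MISS, L1-HIT, L1-HIT, L1-HIT, MISS, VC-HIT, L1-HIT, MISS, L1-HIT, MISS, VC-HIT, MISS, VC-HIT, VC-HIT, VC-HIT]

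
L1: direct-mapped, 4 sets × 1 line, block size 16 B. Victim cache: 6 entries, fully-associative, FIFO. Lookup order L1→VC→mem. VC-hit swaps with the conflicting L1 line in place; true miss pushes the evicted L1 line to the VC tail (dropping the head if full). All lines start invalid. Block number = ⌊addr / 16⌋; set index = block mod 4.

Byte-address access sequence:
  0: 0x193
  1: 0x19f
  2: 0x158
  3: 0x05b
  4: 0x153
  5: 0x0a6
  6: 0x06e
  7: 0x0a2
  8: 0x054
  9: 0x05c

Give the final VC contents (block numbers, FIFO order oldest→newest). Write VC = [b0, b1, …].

VC = [25, 21, 6]

  [0] addr=0x193 blk=25 s=1: MISS | VC []
  [1] addr=0x19f blk=25 s=1: L1-HIT | VC []
  [2] addr=0x158 blk=21 s=1: MISS | VC [25]
  [3] addr=0x5b blk=5 s=1: MISS | VC [25, 21]
  [4] addr=0x153 blk=21 s=1: VC-HIT | VC [25, 5]
  [5] addr=0xa6 blk=10 s=2: MISS | VC [25, 5]
  [6] addr=0x6e blk=6 s=2: MISS | VC [25, 5, 10]
  [7] addr=0xa2 blk=10 s=2: VC-HIT | VC [25, 5, 6]
  [8] addr=0x54 blk=5 s=1: VC-HIT | VC [25, 21, 6]
  [9] addr=0x5c blk=5 s=1: L1-HIT | VC [25, 21, 6]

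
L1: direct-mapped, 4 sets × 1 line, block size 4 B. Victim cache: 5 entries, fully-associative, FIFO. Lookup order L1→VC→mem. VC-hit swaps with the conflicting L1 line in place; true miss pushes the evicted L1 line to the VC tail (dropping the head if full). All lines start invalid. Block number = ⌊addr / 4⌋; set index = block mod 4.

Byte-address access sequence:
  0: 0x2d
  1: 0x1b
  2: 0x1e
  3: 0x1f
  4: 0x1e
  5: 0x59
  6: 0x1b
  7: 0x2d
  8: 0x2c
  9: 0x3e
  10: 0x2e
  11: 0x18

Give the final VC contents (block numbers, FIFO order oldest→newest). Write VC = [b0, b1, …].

VC = [7, 22, 15]

0: 0x2d (blk 11, set 3) → MISS  vc=[]
1: 0x1b (blk 6, set 2) → MISS  vc=[]
2: 0x1e (blk 7, set 3) → MISS  vc=[11]
3: 0x1f (blk 7, set 3) → L1-HIT  vc=[11]
4: 0x1e (blk 7, set 3) → L1-HIT  vc=[11]
5: 0x59 (blk 22, set 2) → MISS  vc=[11, 6]
6: 0x1b (blk 6, set 2) → VC-HIT  vc=[11, 22]
7: 0x2d (blk 11, set 3) → VC-HIT  vc=[7, 22]
8: 0x2c (blk 11, set 3) → L1-HIT  vc=[7, 22]
9: 0x3e (blk 15, set 3) → MISS  vc=[7, 22, 11]
10: 0x2e (blk 11, set 3) → VC-HIT  vc=[7, 22, 15]
11: 0x18 (blk 6, set 2) → L1-HIT  vc=[7, 22, 15]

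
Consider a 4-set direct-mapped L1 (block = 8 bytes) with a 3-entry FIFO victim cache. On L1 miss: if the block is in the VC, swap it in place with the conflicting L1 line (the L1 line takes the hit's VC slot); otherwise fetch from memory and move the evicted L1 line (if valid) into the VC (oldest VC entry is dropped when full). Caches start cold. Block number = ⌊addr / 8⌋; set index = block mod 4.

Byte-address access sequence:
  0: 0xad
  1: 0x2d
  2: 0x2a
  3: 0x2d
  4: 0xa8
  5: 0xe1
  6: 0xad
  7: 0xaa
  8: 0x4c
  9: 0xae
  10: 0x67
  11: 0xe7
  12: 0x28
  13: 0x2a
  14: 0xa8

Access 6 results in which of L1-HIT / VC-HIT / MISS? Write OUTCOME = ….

OUTCOME = L1-HIT

#0 0xad→b21/s1 MISS; vc=[]
#1 0x2d→b5/s1 MISS; vc=[21]
#2 0x2a→b5/s1 L1-HIT; vc=[21]
#3 0x2d→b5/s1 L1-HIT; vc=[21]
#4 0xa8→b21/s1 VC-HIT; vc=[5]
#5 0xe1→b28/s0 MISS; vc=[5]
#6 0xad→b21/s1 L1-HIT; vc=[5]
#7 0xaa→b21/s1 L1-HIT; vc=[5]
#8 0x4c→b9/s1 MISS; vc=[5,21]
#9 0xae→b21/s1 VC-HIT; vc=[5,9]
#10 0x67→b12/s0 MISS; vc=[5,9,28]
#11 0xe7→b28/s0 VC-HIT; vc=[5,9,12]
#12 0x28→b5/s1 VC-HIT; vc=[21,9,12]
#13 0x2a→b5/s1 L1-HIT; vc=[21,9,12]
#14 0xa8→b21/s1 VC-HIT; vc=[5,9,12]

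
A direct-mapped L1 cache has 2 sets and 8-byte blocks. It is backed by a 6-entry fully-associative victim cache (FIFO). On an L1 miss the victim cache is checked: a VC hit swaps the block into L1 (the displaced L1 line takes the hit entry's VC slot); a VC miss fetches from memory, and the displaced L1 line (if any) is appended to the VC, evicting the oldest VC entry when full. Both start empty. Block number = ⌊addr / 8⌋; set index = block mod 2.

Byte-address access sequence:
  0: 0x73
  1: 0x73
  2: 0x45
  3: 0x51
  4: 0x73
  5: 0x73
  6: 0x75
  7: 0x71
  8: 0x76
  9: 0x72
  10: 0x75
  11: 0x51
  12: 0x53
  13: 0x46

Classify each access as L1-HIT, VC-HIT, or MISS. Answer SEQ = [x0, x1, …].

#0 0x73→b14/s0 MISS; vc=[]
#1 0x73→b14/s0 L1-HIT; vc=[]
#2 0x45→b8/s0 MISS; vc=[14]
#3 0x51→b10/s0 MISS; vc=[14,8]
#4 0x73→b14/s0 VC-HIT; vc=[10,8]
#5 0x73→b14/s0 L1-HIT; vc=[10,8]
#6 0x75→b14/s0 L1-HIT; vc=[10,8]
#7 0x71→b14/s0 L1-HIT; vc=[10,8]
#8 0x76→b14/s0 L1-HIT; vc=[10,8]
#9 0x72→b14/s0 L1-HIT; vc=[10,8]
#10 0x75→b14/s0 L1-HIT; vc=[10,8]
#11 0x51→b10/s0 VC-HIT; vc=[14,8]
#12 0x53→b10/s0 L1-HIT; vc=[14,8]
#13 0x46→b8/s0 VC-HIT; vc=[14,10]

SEQ = [MISS, L1-HIT, MISS, MISS, VC-HIT, L1-HIT, L1-HIT, L1-HIT, L1-HIT, L1-HIT, L1-HIT, VC-HIT, L1-HIT, VC-HIT]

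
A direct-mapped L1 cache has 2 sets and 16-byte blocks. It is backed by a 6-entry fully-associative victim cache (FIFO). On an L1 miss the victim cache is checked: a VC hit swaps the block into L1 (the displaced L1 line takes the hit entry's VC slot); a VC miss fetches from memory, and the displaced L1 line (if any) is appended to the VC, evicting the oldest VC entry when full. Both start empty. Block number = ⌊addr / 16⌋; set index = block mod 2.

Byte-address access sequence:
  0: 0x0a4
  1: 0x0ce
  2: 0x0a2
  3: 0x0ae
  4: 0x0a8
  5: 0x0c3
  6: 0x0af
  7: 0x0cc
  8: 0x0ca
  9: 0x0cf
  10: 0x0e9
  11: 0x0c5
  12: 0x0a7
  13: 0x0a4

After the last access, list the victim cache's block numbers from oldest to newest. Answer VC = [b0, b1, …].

0: 0xa4 (blk 10, set 0) → MISS  vc=[]
1: 0xce (blk 12, set 0) → MISS  vc=[10]
2: 0xa2 (blk 10, set 0) → VC-HIT  vc=[12]
3: 0xae (blk 10, set 0) → L1-HIT  vc=[12]
4: 0xa8 (blk 10, set 0) → L1-HIT  vc=[12]
5: 0xc3 (blk 12, set 0) → VC-HIT  vc=[10]
6: 0xaf (blk 10, set 0) → VC-HIT  vc=[12]
7: 0xcc (blk 12, set 0) → VC-HIT  vc=[10]
8: 0xca (blk 12, set 0) → L1-HIT  vc=[10]
9: 0xcf (blk 12, set 0) → L1-HIT  vc=[10]
10: 0xe9 (blk 14, set 0) → MISS  vc=[10, 12]
11: 0xc5 (blk 12, set 0) → VC-HIT  vc=[10, 14]
12: 0xa7 (blk 10, set 0) → VC-HIT  vc=[12, 14]
13: 0xa4 (blk 10, set 0) → L1-HIT  vc=[12, 14]

VC = [12, 14]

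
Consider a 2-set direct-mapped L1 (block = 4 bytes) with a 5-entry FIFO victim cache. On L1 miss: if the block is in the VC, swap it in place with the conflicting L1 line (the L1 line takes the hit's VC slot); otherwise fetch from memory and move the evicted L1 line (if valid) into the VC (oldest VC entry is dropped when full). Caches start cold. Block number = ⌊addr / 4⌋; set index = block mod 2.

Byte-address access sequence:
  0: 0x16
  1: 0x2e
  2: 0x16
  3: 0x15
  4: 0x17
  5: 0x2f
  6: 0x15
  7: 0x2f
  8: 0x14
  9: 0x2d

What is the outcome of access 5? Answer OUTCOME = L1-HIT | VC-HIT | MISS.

OUTCOME = VC-HIT

#0 0x16→b5/s1 MISS; vc=[]
#1 0x2e→b11/s1 MISS; vc=[5]
#2 0x16→b5/s1 VC-HIT; vc=[11]
#3 0x15→b5/s1 L1-HIT; vc=[11]
#4 0x17→b5/s1 L1-HIT; vc=[11]
#5 0x2f→b11/s1 VC-HIT; vc=[5]
#6 0x15→b5/s1 VC-HIT; vc=[11]
#7 0x2f→b11/s1 VC-HIT; vc=[5]
#8 0x14→b5/s1 VC-HIT; vc=[11]
#9 0x2d→b11/s1 VC-HIT; vc=[5]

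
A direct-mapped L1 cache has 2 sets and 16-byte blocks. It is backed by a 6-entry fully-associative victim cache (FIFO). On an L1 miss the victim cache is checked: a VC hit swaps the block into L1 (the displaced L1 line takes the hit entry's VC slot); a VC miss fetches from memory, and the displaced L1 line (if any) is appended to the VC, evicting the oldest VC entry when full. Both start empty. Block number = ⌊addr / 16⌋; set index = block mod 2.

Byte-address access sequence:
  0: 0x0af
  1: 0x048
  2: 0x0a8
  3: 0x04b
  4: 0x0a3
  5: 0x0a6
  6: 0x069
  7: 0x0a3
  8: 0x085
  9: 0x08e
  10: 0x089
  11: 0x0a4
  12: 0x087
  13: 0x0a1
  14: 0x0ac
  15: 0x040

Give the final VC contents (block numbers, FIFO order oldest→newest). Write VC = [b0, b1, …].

  [0] addr=0xaf blk=10 s=0: MISS | VC []
  [1] addr=0x48 blk=4 s=0: MISS | VC [10]
  [2] addr=0xa8 blk=10 s=0: VC-HIT | VC [4]
  [3] addr=0x4b blk=4 s=0: VC-HIT | VC [10]
  [4] addr=0xa3 blk=10 s=0: VC-HIT | VC [4]
  [5] addr=0xa6 blk=10 s=0: L1-HIT | VC [4]
  [6] addr=0x69 blk=6 s=0: MISS | VC [4, 10]
  [7] addr=0xa3 blk=10 s=0: VC-HIT | VC [4, 6]
  [8] addr=0x85 blk=8 s=0: MISS | VC [4, 6, 10]
  [9] addr=0x8e blk=8 s=0: L1-HIT | VC [4, 6, 10]
  [10] addr=0x89 blk=8 s=0: L1-HIT | VC [4, 6, 10]
  [11] addr=0xa4 blk=10 s=0: VC-HIT | VC [4, 6, 8]
  [12] addr=0x87 blk=8 s=0: VC-HIT | VC [4, 6, 10]
  [13] addr=0xa1 blk=10 s=0: VC-HIT | VC [4, 6, 8]
  [14] addr=0xac blk=10 s=0: L1-HIT | VC [4, 6, 8]
  [15] addr=0x40 blk=4 s=0: VC-HIT | VC [10, 6, 8]

VC = [10, 6, 8]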